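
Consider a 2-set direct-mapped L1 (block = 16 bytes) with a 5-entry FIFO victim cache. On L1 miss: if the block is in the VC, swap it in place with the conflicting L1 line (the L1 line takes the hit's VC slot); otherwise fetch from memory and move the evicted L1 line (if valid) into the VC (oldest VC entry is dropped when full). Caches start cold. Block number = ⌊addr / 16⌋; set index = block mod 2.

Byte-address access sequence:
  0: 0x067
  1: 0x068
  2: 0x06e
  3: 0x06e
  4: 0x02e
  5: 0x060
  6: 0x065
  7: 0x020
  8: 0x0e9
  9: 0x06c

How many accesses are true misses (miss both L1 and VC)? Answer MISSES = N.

0: 0x67 (blk 6, set 0) → MISS  vc=[]
1: 0x68 (blk 6, set 0) → L1-HIT  vc=[]
2: 0x6e (blk 6, set 0) → L1-HIT  vc=[]
3: 0x6e (blk 6, set 0) → L1-HIT  vc=[]
4: 0x2e (blk 2, set 0) → MISS  vc=[6]
5: 0x60 (blk 6, set 0) → VC-HIT  vc=[2]
6: 0x65 (blk 6, set 0) → L1-HIT  vc=[2]
7: 0x20 (blk 2, set 0) → VC-HIT  vc=[6]
8: 0xe9 (blk 14, set 0) → MISS  vc=[6, 2]
9: 0x6c (blk 6, set 0) → VC-HIT  vc=[14, 2]

MISSES = 3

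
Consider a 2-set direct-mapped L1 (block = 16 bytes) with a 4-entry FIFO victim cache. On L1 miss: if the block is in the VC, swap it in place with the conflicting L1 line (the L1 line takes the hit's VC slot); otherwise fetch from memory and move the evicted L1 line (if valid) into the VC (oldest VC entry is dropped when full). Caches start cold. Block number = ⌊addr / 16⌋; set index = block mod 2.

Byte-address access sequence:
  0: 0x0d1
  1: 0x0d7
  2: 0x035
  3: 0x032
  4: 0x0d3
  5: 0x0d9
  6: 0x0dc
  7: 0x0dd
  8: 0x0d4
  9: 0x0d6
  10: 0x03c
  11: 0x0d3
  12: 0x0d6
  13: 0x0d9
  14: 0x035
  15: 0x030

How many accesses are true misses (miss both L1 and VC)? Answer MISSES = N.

0: 0xd1 (blk 13, set 1) → MISS  vc=[]
1: 0xd7 (blk 13, set 1) → L1-HIT  vc=[]
2: 0x35 (blk 3, set 1) → MISS  vc=[13]
3: 0x32 (blk 3, set 1) → L1-HIT  vc=[13]
4: 0xd3 (blk 13, set 1) → VC-HIT  vc=[3]
5: 0xd9 (blk 13, set 1) → L1-HIT  vc=[3]
6: 0xdc (blk 13, set 1) → L1-HIT  vc=[3]
7: 0xdd (blk 13, set 1) → L1-HIT  vc=[3]
8: 0xd4 (blk 13, set 1) → L1-HIT  vc=[3]
9: 0xd6 (blk 13, set 1) → L1-HIT  vc=[3]
10: 0x3c (blk 3, set 1) → VC-HIT  vc=[13]
11: 0xd3 (blk 13, set 1) → VC-HIT  vc=[3]
12: 0xd6 (blk 13, set 1) → L1-HIT  vc=[3]
13: 0xd9 (blk 13, set 1) → L1-HIT  vc=[3]
14: 0x35 (blk 3, set 1) → VC-HIT  vc=[13]
15: 0x30 (blk 3, set 1) → L1-HIT  vc=[13]

MISSES = 2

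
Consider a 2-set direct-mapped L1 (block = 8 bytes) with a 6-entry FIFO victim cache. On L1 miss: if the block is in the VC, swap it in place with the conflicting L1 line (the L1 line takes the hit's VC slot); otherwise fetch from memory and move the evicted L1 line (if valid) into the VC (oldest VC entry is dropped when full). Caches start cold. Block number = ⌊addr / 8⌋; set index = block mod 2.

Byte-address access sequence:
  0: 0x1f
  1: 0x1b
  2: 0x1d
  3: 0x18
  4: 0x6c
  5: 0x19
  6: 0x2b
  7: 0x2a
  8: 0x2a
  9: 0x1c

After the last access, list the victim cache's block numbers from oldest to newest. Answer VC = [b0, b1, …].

  [0] addr=0x1f blk=3 s=1: MISS | VC []
  [1] addr=0x1b blk=3 s=1: L1-HIT | VC []
  [2] addr=0x1d blk=3 s=1: L1-HIT | VC []
  [3] addr=0x18 blk=3 s=1: L1-HIT | VC []
  [4] addr=0x6c blk=13 s=1: MISS | VC [3]
  [5] addr=0x19 blk=3 s=1: VC-HIT | VC [13]
  [6] addr=0x2b blk=5 s=1: MISS | VC [13, 3]
  [7] addr=0x2a blk=5 s=1: L1-HIT | VC [13, 3]
  [8] addr=0x2a blk=5 s=1: L1-HIT | VC [13, 3]
  [9] addr=0x1c blk=3 s=1: VC-HIT | VC [13, 5]

VC = [13, 5]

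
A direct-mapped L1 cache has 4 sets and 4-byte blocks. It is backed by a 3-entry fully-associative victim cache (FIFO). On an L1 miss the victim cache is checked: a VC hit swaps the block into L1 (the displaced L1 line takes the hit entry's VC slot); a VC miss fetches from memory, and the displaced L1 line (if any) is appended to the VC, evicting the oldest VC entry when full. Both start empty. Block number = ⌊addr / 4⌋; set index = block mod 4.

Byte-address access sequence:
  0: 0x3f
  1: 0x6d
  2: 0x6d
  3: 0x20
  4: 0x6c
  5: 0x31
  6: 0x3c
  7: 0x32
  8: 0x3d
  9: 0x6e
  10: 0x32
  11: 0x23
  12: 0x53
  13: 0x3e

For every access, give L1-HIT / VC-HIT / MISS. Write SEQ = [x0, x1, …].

0: 0x3f (blk 15, set 3) → MISS  vc=[]
1: 0x6d (blk 27, set 3) → MISS  vc=[15]
2: 0x6d (blk 27, set 3) → L1-HIT  vc=[15]
3: 0x20 (blk 8, set 0) → MISS  vc=[15]
4: 0x6c (blk 27, set 3) → L1-HIT  vc=[15]
5: 0x31 (blk 12, set 0) → MISS  vc=[15, 8]
6: 0x3c (blk 15, set 3) → VC-HIT  vc=[27, 8]
7: 0x32 (blk 12, set 0) → L1-HIT  vc=[27, 8]
8: 0x3d (blk 15, set 3) → L1-HIT  vc=[27, 8]
9: 0x6e (blk 27, set 3) → VC-HIT  vc=[15, 8]
10: 0x32 (blk 12, set 0) → L1-HIT  vc=[15, 8]
11: 0x23 (blk 8, set 0) → VC-HIT  vc=[15, 12]
12: 0x53 (blk 20, set 0) → MISS  vc=[15, 12, 8]
13: 0x3e (blk 15, set 3) → VC-HIT  vc=[27, 12, 8]

SEQ = [MISS, MISS, L1-HIT, MISS, L1-HIT, MISS, VC-HIT, L1-HIT, L1-HIT, VC-HIT, L1-HIT, VC-HIT, MISS, VC-HIT]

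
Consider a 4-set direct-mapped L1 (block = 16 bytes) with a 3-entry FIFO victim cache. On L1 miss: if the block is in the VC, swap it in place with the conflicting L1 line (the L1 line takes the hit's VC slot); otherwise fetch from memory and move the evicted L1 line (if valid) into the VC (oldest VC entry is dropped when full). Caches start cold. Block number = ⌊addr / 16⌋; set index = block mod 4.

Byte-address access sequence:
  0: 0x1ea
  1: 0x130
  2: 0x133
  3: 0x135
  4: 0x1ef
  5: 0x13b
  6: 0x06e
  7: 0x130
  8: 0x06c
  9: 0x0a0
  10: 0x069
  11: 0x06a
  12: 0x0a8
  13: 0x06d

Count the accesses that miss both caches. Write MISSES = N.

MISSES = 4

  [0] addr=0x1ea blk=30 s=2: MISS | VC []
  [1] addr=0x130 blk=19 s=3: MISS | VC []
  [2] addr=0x133 blk=19 s=3: L1-HIT | VC []
  [3] addr=0x135 blk=19 s=3: L1-HIT | VC []
  [4] addr=0x1ef blk=30 s=2: L1-HIT | VC []
  [5] addr=0x13b blk=19 s=3: L1-HIT | VC []
  [6] addr=0x6e blk=6 s=2: MISS | VC [30]
  [7] addr=0x130 blk=19 s=3: L1-HIT | VC [30]
  [8] addr=0x6c blk=6 s=2: L1-HIT | VC [30]
  [9] addr=0xa0 blk=10 s=2: MISS | VC [30, 6]
  [10] addr=0x69 blk=6 s=2: VC-HIT | VC [30, 10]
  [11] addr=0x6a blk=6 s=2: L1-HIT | VC [30, 10]
  [12] addr=0xa8 blk=10 s=2: VC-HIT | VC [30, 6]
  [13] addr=0x6d blk=6 s=2: VC-HIT | VC [30, 10]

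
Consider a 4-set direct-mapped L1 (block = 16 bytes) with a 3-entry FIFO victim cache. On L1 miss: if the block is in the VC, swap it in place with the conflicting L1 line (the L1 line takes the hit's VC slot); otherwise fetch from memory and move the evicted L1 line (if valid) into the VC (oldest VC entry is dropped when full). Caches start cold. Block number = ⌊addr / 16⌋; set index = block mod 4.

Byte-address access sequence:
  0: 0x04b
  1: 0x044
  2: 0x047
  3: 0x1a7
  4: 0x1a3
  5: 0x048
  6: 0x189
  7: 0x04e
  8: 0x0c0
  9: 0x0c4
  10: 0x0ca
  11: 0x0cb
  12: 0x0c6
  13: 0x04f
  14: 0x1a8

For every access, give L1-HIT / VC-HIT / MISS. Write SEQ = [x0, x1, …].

0: 0x4b (blk 4, set 0) → MISS  vc=[]
1: 0x44 (blk 4, set 0) → L1-HIT  vc=[]
2: 0x47 (blk 4, set 0) → L1-HIT  vc=[]
3: 0x1a7 (blk 26, set 2) → MISS  vc=[]
4: 0x1a3 (blk 26, set 2) → L1-HIT  vc=[]
5: 0x48 (blk 4, set 0) → L1-HIT  vc=[]
6: 0x189 (blk 24, set 0) → MISS  vc=[4]
7: 0x4e (blk 4, set 0) → VC-HIT  vc=[24]
8: 0xc0 (blk 12, set 0) → MISS  vc=[24, 4]
9: 0xc4 (blk 12, set 0) → L1-HIT  vc=[24, 4]
10: 0xca (blk 12, set 0) → L1-HIT  vc=[24, 4]
11: 0xcb (blk 12, set 0) → L1-HIT  vc=[24, 4]
12: 0xc6 (blk 12, set 0) → L1-HIT  vc=[24, 4]
13: 0x4f (blk 4, set 0) → VC-HIT  vc=[24, 12]
14: 0x1a8 (blk 26, set 2) → L1-HIT  vc=[24, 12]

SEQ = [MISS, L1-HIT, L1-HIT, MISS, L1-HIT, L1-HIT, MISS, VC-HIT, MISS, L1-HIT, L1-HIT, L1-HIT, L1-HIT, VC-HIT, L1-HIT]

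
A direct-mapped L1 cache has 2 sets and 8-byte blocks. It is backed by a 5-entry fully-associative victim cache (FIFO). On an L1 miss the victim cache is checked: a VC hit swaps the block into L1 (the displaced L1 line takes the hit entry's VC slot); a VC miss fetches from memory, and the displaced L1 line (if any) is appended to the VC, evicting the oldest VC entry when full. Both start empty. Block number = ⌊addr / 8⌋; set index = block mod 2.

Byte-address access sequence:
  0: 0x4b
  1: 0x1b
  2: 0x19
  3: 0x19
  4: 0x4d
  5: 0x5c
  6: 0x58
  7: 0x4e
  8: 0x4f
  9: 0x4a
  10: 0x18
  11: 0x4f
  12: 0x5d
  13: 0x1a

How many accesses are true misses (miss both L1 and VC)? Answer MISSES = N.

0: 0x4b (blk 9, set 1) → MISS  vc=[]
1: 0x1b (blk 3, set 1) → MISS  vc=[9]
2: 0x19 (blk 3, set 1) → L1-HIT  vc=[9]
3: 0x19 (blk 3, set 1) → L1-HIT  vc=[9]
4: 0x4d (blk 9, set 1) → VC-HIT  vc=[3]
5: 0x5c (blk 11, set 1) → MISS  vc=[3, 9]
6: 0x58 (blk 11, set 1) → L1-HIT  vc=[3, 9]
7: 0x4e (blk 9, set 1) → VC-HIT  vc=[3, 11]
8: 0x4f (blk 9, set 1) → L1-HIT  vc=[3, 11]
9: 0x4a (blk 9, set 1) → L1-HIT  vc=[3, 11]
10: 0x18 (blk 3, set 1) → VC-HIT  vc=[9, 11]
11: 0x4f (blk 9, set 1) → VC-HIT  vc=[3, 11]
12: 0x5d (blk 11, set 1) → VC-HIT  vc=[3, 9]
13: 0x1a (blk 3, set 1) → VC-HIT  vc=[11, 9]

MISSES = 3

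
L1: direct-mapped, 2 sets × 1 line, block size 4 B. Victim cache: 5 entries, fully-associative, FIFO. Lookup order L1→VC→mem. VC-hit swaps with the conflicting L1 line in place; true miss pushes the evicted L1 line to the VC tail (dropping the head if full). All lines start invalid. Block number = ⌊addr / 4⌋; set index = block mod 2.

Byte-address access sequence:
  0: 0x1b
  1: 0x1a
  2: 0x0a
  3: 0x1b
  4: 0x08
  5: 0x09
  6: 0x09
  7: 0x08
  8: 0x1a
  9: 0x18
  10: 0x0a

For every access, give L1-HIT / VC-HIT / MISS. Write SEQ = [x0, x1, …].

SEQ = [MISS, L1-HIT, MISS, VC-HIT, VC-HIT, L1-HIT, L1-HIT, L1-HIT, VC-HIT, L1-HIT, VC-HIT]

0: 0x1b (blk 6, set 0) → MISS  vc=[]
1: 0x1a (blk 6, set 0) → L1-HIT  vc=[]
2: 0xa (blk 2, set 0) → MISS  vc=[6]
3: 0x1b (blk 6, set 0) → VC-HIT  vc=[2]
4: 0x8 (blk 2, set 0) → VC-HIT  vc=[6]
5: 0x9 (blk 2, set 0) → L1-HIT  vc=[6]
6: 0x9 (blk 2, set 0) → L1-HIT  vc=[6]
7: 0x8 (blk 2, set 0) → L1-HIT  vc=[6]
8: 0x1a (blk 6, set 0) → VC-HIT  vc=[2]
9: 0x18 (blk 6, set 0) → L1-HIT  vc=[2]
10: 0xa (blk 2, set 0) → VC-HIT  vc=[6]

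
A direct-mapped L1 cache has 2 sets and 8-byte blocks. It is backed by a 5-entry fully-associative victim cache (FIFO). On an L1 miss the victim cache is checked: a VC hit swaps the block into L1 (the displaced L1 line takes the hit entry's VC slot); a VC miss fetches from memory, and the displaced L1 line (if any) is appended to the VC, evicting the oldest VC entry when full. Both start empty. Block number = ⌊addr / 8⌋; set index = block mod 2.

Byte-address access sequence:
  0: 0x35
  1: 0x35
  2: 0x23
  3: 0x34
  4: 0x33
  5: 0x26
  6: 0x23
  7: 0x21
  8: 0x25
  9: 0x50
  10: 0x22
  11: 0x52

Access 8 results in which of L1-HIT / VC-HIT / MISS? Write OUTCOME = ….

0: 0x35 (blk 6, set 0) → MISS  vc=[]
1: 0x35 (blk 6, set 0) → L1-HIT  vc=[]
2: 0x23 (blk 4, set 0) → MISS  vc=[6]
3: 0x34 (blk 6, set 0) → VC-HIT  vc=[4]
4: 0x33 (blk 6, set 0) → L1-HIT  vc=[4]
5: 0x26 (blk 4, set 0) → VC-HIT  vc=[6]
6: 0x23 (blk 4, set 0) → L1-HIT  vc=[6]
7: 0x21 (blk 4, set 0) → L1-HIT  vc=[6]
8: 0x25 (blk 4, set 0) → L1-HIT  vc=[6]
9: 0x50 (blk 10, set 0) → MISS  vc=[6, 4]
10: 0x22 (blk 4, set 0) → VC-HIT  vc=[6, 10]
11: 0x52 (blk 10, set 0) → VC-HIT  vc=[6, 4]

OUTCOME = L1-HIT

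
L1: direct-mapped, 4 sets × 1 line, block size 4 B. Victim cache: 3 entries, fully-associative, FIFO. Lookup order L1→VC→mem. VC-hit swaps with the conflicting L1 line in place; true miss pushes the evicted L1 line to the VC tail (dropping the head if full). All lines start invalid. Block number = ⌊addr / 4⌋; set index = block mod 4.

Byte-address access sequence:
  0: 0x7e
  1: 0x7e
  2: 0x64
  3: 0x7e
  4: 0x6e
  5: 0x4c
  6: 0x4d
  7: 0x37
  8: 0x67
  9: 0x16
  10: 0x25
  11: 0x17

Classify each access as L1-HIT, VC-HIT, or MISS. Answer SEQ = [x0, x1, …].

SEQ = [MISS, L1-HIT, MISS, L1-HIT, MISS, MISS, L1-HIT, MISS, VC-HIT, MISS, MISS, VC-HIT]

#0 0x7e→b31/s3 MISS; vc=[]
#1 0x7e→b31/s3 L1-HIT; vc=[]
#2 0x64→b25/s1 MISS; vc=[]
#3 0x7e→b31/s3 L1-HIT; vc=[]
#4 0x6e→b27/s3 MISS; vc=[31]
#5 0x4c→b19/s3 MISS; vc=[31,27]
#6 0x4d→b19/s3 L1-HIT; vc=[31,27]
#7 0x37→b13/s1 MISS; vc=[31,27,25]
#8 0x67→b25/s1 VC-HIT; vc=[31,27,13]
#9 0x16→b5/s1 MISS; vc=[27,13,25]
#10 0x25→b9/s1 MISS; vc=[13,25,5]
#11 0x17→b5/s1 VC-HIT; vc=[13,25,9]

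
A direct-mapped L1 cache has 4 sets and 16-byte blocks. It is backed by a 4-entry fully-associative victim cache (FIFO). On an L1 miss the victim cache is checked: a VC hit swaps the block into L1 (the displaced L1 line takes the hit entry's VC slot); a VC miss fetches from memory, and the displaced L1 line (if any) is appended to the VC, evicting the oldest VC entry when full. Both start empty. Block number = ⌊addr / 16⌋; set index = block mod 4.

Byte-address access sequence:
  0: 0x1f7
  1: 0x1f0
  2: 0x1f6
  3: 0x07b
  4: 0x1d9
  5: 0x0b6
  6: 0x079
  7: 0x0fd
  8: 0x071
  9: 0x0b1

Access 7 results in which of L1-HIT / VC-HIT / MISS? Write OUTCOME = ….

  [0] addr=0x1f7 blk=31 s=3: MISS | VC []
  [1] addr=0x1f0 blk=31 s=3: L1-HIT | VC []
  [2] addr=0x1f6 blk=31 s=3: L1-HIT | VC []
  [3] addr=0x7b blk=7 s=3: MISS | VC [31]
  [4] addr=0x1d9 blk=29 s=1: MISS | VC [31]
  [5] addr=0xb6 blk=11 s=3: MISS | VC [31, 7]
  [6] addr=0x79 blk=7 s=3: VC-HIT | VC [31, 11]
  [7] addr=0xfd blk=15 s=3: MISS | VC [31, 11, 7]
  [8] addr=0x71 blk=7 s=3: VC-HIT | VC [31, 11, 15]
  [9] addr=0xb1 blk=11 s=3: VC-HIT | VC [31, 7, 15]

OUTCOME = MISS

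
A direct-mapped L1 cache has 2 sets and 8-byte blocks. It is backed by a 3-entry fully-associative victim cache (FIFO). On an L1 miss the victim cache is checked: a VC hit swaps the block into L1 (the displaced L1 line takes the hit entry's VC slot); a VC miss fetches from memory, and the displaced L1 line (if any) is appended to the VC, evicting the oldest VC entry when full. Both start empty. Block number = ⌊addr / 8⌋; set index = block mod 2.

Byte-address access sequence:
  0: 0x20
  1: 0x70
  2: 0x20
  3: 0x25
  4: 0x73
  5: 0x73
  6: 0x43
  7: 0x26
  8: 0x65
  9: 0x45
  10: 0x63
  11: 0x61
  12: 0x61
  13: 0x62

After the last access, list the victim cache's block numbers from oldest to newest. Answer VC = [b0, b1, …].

#0 0x20→b4/s0 MISS; vc=[]
#1 0x70→b14/s0 MISS; vc=[4]
#2 0x20→b4/s0 VC-HIT; vc=[14]
#3 0x25→b4/s0 L1-HIT; vc=[14]
#4 0x73→b14/s0 VC-HIT; vc=[4]
#5 0x73→b14/s0 L1-HIT; vc=[4]
#6 0x43→b8/s0 MISS; vc=[4,14]
#7 0x26→b4/s0 VC-HIT; vc=[8,14]
#8 0x65→b12/s0 MISS; vc=[8,14,4]
#9 0x45→b8/s0 VC-HIT; vc=[12,14,4]
#10 0x63→b12/s0 VC-HIT; vc=[8,14,4]
#11 0x61→b12/s0 L1-HIT; vc=[8,14,4]
#12 0x61→b12/s0 L1-HIT; vc=[8,14,4]
#13 0x62→b12/s0 L1-HIT; vc=[8,14,4]

VC = [8, 14, 4]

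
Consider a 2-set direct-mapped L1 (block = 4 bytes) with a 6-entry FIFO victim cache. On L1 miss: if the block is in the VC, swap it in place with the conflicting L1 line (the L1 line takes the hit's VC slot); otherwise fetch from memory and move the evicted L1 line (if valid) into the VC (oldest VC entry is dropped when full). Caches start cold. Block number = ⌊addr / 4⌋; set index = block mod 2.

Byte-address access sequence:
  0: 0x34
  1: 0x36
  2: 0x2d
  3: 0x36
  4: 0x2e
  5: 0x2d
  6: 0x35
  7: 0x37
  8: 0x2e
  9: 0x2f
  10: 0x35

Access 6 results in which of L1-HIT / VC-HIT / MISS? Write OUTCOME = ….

0: 0x34 (blk 13, set 1) → MISS  vc=[]
1: 0x36 (blk 13, set 1) → L1-HIT  vc=[]
2: 0x2d (blk 11, set 1) → MISS  vc=[13]
3: 0x36 (blk 13, set 1) → VC-HIT  vc=[11]
4: 0x2e (blk 11, set 1) → VC-HIT  vc=[13]
5: 0x2d (blk 11, set 1) → L1-HIT  vc=[13]
6: 0x35 (blk 13, set 1) → VC-HIT  vc=[11]
7: 0x37 (blk 13, set 1) → L1-HIT  vc=[11]
8: 0x2e (blk 11, set 1) → VC-HIT  vc=[13]
9: 0x2f (blk 11, set 1) → L1-HIT  vc=[13]
10: 0x35 (blk 13, set 1) → VC-HIT  vc=[11]

OUTCOME = VC-HIT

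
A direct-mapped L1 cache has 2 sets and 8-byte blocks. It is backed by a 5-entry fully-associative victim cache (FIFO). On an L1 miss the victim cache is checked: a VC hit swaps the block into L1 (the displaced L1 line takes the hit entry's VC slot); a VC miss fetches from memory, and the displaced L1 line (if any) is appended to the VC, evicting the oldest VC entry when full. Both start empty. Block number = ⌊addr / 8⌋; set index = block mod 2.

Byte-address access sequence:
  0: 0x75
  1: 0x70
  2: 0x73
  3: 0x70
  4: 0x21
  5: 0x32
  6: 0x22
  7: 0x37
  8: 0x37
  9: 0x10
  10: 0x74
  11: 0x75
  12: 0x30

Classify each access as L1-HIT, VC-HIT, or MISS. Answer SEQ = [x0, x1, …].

0: 0x75 (blk 14, set 0) → MISS  vc=[]
1: 0x70 (blk 14, set 0) → L1-HIT  vc=[]
2: 0x73 (blk 14, set 0) → L1-HIT  vc=[]
3: 0x70 (blk 14, set 0) → L1-HIT  vc=[]
4: 0x21 (blk 4, set 0) → MISS  vc=[14]
5: 0x32 (blk 6, set 0) → MISS  vc=[14, 4]
6: 0x22 (blk 4, set 0) → VC-HIT  vc=[14, 6]
7: 0x37 (blk 6, set 0) → VC-HIT  vc=[14, 4]
8: 0x37 (blk 6, set 0) → L1-HIT  vc=[14, 4]
9: 0x10 (blk 2, set 0) → MISS  vc=[14, 4, 6]
10: 0x74 (blk 14, set 0) → VC-HIT  vc=[2, 4, 6]
11: 0x75 (blk 14, set 0) → L1-HIT  vc=[2, 4, 6]
12: 0x30 (blk 6, set 0) → VC-HIT  vc=[2, 4, 14]

SEQ = [MISS, L1-HIT, L1-HIT, L1-HIT, MISS, MISS, VC-HIT, VC-HIT, L1-HIT, MISS, VC-HIT, L1-HIT, VC-HIT]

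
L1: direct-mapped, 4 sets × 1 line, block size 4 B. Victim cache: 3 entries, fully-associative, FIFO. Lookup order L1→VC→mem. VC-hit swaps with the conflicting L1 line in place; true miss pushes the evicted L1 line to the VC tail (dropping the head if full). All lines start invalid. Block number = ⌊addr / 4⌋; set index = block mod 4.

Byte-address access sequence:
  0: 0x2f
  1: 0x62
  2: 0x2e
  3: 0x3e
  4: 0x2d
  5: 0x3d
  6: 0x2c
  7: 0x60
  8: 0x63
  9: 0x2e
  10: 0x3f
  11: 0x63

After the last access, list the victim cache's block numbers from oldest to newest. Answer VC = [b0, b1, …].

VC = [11]

#0 0x2f→b11/s3 MISS; vc=[]
#1 0x62→b24/s0 MISS; vc=[]
#2 0x2e→b11/s3 L1-HIT; vc=[]
#3 0x3e→b15/s3 MISS; vc=[11]
#4 0x2d→b11/s3 VC-HIT; vc=[15]
#5 0x3d→b15/s3 VC-HIT; vc=[11]
#6 0x2c→b11/s3 VC-HIT; vc=[15]
#7 0x60→b24/s0 L1-HIT; vc=[15]
#8 0x63→b24/s0 L1-HIT; vc=[15]
#9 0x2e→b11/s3 L1-HIT; vc=[15]
#10 0x3f→b15/s3 VC-HIT; vc=[11]
#11 0x63→b24/s0 L1-HIT; vc=[11]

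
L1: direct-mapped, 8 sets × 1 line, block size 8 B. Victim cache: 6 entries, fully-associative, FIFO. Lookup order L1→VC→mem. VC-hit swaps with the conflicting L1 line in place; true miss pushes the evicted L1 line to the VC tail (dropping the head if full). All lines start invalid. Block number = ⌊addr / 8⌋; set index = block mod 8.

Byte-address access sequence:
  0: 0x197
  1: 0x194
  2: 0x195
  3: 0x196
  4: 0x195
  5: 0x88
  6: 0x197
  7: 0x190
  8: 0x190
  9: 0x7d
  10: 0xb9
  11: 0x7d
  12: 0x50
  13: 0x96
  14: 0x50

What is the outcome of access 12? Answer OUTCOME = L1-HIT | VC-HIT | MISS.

OUTCOME = MISS

  [0] addr=0x197 blk=50 s=2: MISS | VC []
  [1] addr=0x194 blk=50 s=2: L1-HIT | VC []
  [2] addr=0x195 blk=50 s=2: L1-HIT | VC []
  [3] addr=0x196 blk=50 s=2: L1-HIT | VC []
  [4] addr=0x195 blk=50 s=2: L1-HIT | VC []
  [5] addr=0x88 blk=17 s=1: MISS | VC []
  [6] addr=0x197 blk=50 s=2: L1-HIT | VC []
  [7] addr=0x190 blk=50 s=2: L1-HIT | VC []
  [8] addr=0x190 blk=50 s=2: L1-HIT | VC []
  [9] addr=0x7d blk=15 s=7: MISS | VC []
  [10] addr=0xb9 blk=23 s=7: MISS | VC [15]
  [11] addr=0x7d blk=15 s=7: VC-HIT | VC [23]
  [12] addr=0x50 blk=10 s=2: MISS | VC [23, 50]
  [13] addr=0x96 blk=18 s=2: MISS | VC [23, 50, 10]
  [14] addr=0x50 blk=10 s=2: VC-HIT | VC [23, 50, 18]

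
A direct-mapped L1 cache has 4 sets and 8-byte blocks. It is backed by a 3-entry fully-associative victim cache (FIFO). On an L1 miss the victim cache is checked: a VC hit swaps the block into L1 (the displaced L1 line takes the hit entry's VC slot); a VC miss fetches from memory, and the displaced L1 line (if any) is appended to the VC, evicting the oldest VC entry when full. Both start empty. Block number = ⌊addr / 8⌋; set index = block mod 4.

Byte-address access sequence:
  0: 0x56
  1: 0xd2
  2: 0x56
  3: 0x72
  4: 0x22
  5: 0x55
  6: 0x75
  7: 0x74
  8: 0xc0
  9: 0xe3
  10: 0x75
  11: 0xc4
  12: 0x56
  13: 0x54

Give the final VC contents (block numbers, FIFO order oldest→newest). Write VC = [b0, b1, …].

0: 0x56 (blk 10, set 2) → MISS  vc=[]
1: 0xd2 (blk 26, set 2) → MISS  vc=[10]
2: 0x56 (blk 10, set 2) → VC-HIT  vc=[26]
3: 0x72 (blk 14, set 2) → MISS  vc=[26, 10]
4: 0x22 (blk 4, set 0) → MISS  vc=[26, 10]
5: 0x55 (blk 10, set 2) → VC-HIT  vc=[26, 14]
6: 0x75 (blk 14, set 2) → VC-HIT  vc=[26, 10]
7: 0x74 (blk 14, set 2) → L1-HIT  vc=[26, 10]
8: 0xc0 (blk 24, set 0) → MISS  vc=[26, 10, 4]
9: 0xe3 (blk 28, set 0) → MISS  vc=[10, 4, 24]
10: 0x75 (blk 14, set 2) → L1-HIT  vc=[10, 4, 24]
11: 0xc4 (blk 24, set 0) → VC-HIT  vc=[10, 4, 28]
12: 0x56 (blk 10, set 2) → VC-HIT  vc=[14, 4, 28]
13: 0x54 (blk 10, set 2) → L1-HIT  vc=[14, 4, 28]

VC = [14, 4, 28]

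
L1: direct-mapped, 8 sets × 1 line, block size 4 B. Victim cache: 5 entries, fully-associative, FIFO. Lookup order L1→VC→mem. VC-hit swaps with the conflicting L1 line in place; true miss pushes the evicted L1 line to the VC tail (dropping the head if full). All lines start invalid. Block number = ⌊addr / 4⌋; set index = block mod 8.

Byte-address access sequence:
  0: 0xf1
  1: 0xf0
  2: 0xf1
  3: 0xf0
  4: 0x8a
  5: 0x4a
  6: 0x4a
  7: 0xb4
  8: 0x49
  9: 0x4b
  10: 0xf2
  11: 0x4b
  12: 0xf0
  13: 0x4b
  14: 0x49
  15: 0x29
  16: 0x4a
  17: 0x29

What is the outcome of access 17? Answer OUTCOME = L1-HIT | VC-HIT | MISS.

#0 0xf1→b60/s4 MISS; vc=[]
#1 0xf0→b60/s4 L1-HIT; vc=[]
#2 0xf1→b60/s4 L1-HIT; vc=[]
#3 0xf0→b60/s4 L1-HIT; vc=[]
#4 0x8a→b34/s2 MISS; vc=[]
#5 0x4a→b18/s2 MISS; vc=[34]
#6 0x4a→b18/s2 L1-HIT; vc=[34]
#7 0xb4→b45/s5 MISS; vc=[34]
#8 0x49→b18/s2 L1-HIT; vc=[34]
#9 0x4b→b18/s2 L1-HIT; vc=[34]
#10 0xf2→b60/s4 L1-HIT; vc=[34]
#11 0x4b→b18/s2 L1-HIT; vc=[34]
#12 0xf0→b60/s4 L1-HIT; vc=[34]
#13 0x4b→b18/s2 L1-HIT; vc=[34]
#14 0x49→b18/s2 L1-HIT; vc=[34]
#15 0x29→b10/s2 MISS; vc=[34,18]
#16 0x4a→b18/s2 VC-HIT; vc=[34,10]
#17 0x29→b10/s2 VC-HIT; vc=[34,18]

OUTCOME = VC-HIT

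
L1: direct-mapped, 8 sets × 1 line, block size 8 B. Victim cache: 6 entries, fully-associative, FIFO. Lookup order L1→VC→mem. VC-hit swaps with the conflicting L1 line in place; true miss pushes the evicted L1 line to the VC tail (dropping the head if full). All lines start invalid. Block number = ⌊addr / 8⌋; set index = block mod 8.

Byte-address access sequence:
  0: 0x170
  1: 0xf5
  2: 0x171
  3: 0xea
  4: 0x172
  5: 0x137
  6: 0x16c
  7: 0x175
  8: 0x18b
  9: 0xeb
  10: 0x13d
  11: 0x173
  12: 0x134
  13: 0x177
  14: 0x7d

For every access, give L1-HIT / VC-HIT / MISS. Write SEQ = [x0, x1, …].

0: 0x170 (blk 46, set 6) → MISS  vc=[]
1: 0xf5 (blk 30, set 6) → MISS  vc=[46]
2: 0x171 (blk 46, set 6) → VC-HIT  vc=[30]
3: 0xea (blk 29, set 5) → MISS  vc=[30]
4: 0x172 (blk 46, set 6) → L1-HIT  vc=[30]
5: 0x137 (blk 38, set 6) → MISS  vc=[30, 46]
6: 0x16c (blk 45, set 5) → MISS  vc=[30, 46, 29]
7: 0x175 (blk 46, set 6) → VC-HIT  vc=[30, 38, 29]
8: 0x18b (blk 49, set 1) → MISS  vc=[30, 38, 29]
9: 0xeb (blk 29, set 5) → VC-HIT  vc=[30, 38, 45]
10: 0x13d (blk 39, set 7) → MISS  vc=[30, 38, 45]
11: 0x173 (blk 46, set 6) → L1-HIT  vc=[30, 38, 45]
12: 0x134 (blk 38, set 6) → VC-HIT  vc=[30, 46, 45]
13: 0x177 (blk 46, set 6) → VC-HIT  vc=[30, 38, 45]
14: 0x7d (blk 15, set 7) → MISS  vc=[30, 38, 45, 39]

SEQ = [MISS, MISS, VC-HIT, MISS, L1-HIT, MISS, MISS, VC-HIT, MISS, VC-HIT, MISS, L1-HIT, VC-HIT, VC-HIT, MISS]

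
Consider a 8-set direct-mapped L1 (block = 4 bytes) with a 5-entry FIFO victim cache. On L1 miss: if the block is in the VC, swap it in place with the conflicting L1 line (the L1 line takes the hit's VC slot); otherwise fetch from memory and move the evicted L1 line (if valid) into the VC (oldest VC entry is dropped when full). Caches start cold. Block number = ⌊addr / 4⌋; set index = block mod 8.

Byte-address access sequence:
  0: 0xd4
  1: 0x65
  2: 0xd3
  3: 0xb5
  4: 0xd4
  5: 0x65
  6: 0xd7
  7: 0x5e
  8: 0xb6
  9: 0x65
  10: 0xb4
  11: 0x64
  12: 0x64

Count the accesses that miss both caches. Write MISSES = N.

MISSES = 5

#0 0xd4→b53/s5 MISS; vc=[]
#1 0x65→b25/s1 MISS; vc=[]
#2 0xd3→b52/s4 MISS; vc=[]
#3 0xb5→b45/s5 MISS; vc=[53]
#4 0xd4→b53/s5 VC-HIT; vc=[45]
#5 0x65→b25/s1 L1-HIT; vc=[45]
#6 0xd7→b53/s5 L1-HIT; vc=[45]
#7 0x5e→b23/s7 MISS; vc=[45]
#8 0xb6→b45/s5 VC-HIT; vc=[53]
#9 0x65→b25/s1 L1-HIT; vc=[53]
#10 0xb4→b45/s5 L1-HIT; vc=[53]
#11 0x64→b25/s1 L1-HIT; vc=[53]
#12 0x64→b25/s1 L1-HIT; vc=[53]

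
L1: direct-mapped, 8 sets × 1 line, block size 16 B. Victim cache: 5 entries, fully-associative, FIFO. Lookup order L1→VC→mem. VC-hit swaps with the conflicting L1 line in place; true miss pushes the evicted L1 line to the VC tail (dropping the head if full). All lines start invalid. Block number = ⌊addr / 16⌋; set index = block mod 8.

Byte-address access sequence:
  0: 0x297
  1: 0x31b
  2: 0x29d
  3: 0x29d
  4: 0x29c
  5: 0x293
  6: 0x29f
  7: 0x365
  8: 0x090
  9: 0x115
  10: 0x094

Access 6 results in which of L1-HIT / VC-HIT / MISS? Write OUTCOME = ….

OUTCOME = L1-HIT

#0 0x297→b41/s1 MISS; vc=[]
#1 0x31b→b49/s1 MISS; vc=[41]
#2 0x29d→b41/s1 VC-HIT; vc=[49]
#3 0x29d→b41/s1 L1-HIT; vc=[49]
#4 0x29c→b41/s1 L1-HIT; vc=[49]
#5 0x293→b41/s1 L1-HIT; vc=[49]
#6 0x29f→b41/s1 L1-HIT; vc=[49]
#7 0x365→b54/s6 MISS; vc=[49]
#8 0x90→b9/s1 MISS; vc=[49,41]
#9 0x115→b17/s1 MISS; vc=[49,41,9]
#10 0x94→b9/s1 VC-HIT; vc=[49,41,17]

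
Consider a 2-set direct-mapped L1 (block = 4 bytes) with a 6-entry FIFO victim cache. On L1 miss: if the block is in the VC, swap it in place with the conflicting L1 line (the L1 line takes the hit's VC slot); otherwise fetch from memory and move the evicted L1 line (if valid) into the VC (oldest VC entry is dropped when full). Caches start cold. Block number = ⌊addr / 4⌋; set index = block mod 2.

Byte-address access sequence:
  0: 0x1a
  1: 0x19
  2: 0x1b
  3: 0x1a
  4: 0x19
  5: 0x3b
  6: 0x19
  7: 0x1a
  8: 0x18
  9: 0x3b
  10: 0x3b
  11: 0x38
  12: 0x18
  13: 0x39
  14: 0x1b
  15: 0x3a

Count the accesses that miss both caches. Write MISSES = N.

MISSES = 2

#0 0x1a→b6/s0 MISS; vc=[]
#1 0x19→b6/s0 L1-HIT; vc=[]
#2 0x1b→b6/s0 L1-HIT; vc=[]
#3 0x1a→b6/s0 L1-HIT; vc=[]
#4 0x19→b6/s0 L1-HIT; vc=[]
#5 0x3b→b14/s0 MISS; vc=[6]
#6 0x19→b6/s0 VC-HIT; vc=[14]
#7 0x1a→b6/s0 L1-HIT; vc=[14]
#8 0x18→b6/s0 L1-HIT; vc=[14]
#9 0x3b→b14/s0 VC-HIT; vc=[6]
#10 0x3b→b14/s0 L1-HIT; vc=[6]
#11 0x38→b14/s0 L1-HIT; vc=[6]
#12 0x18→b6/s0 VC-HIT; vc=[14]
#13 0x39→b14/s0 VC-HIT; vc=[6]
#14 0x1b→b6/s0 VC-HIT; vc=[14]
#15 0x3a→b14/s0 VC-HIT; vc=[6]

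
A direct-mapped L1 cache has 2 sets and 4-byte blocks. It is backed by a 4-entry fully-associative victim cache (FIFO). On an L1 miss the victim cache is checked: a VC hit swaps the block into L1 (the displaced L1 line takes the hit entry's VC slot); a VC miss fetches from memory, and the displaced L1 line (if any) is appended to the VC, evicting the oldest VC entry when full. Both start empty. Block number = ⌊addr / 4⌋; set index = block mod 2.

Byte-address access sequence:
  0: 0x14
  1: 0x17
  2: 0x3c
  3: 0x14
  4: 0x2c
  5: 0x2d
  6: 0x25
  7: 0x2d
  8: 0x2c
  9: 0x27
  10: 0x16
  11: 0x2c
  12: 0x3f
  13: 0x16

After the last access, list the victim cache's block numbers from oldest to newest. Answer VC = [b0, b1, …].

0: 0x14 (blk 5, set 1) → MISS  vc=[]
1: 0x17 (blk 5, set 1) → L1-HIT  vc=[]
2: 0x3c (blk 15, set 1) → MISS  vc=[5]
3: 0x14 (blk 5, set 1) → VC-HIT  vc=[15]
4: 0x2c (blk 11, set 1) → MISS  vc=[15, 5]
5: 0x2d (blk 11, set 1) → L1-HIT  vc=[15, 5]
6: 0x25 (blk 9, set 1) → MISS  vc=[15, 5, 11]
7: 0x2d (blk 11, set 1) → VC-HIT  vc=[15, 5, 9]
8: 0x2c (blk 11, set 1) → L1-HIT  vc=[15, 5, 9]
9: 0x27 (blk 9, set 1) → VC-HIT  vc=[15, 5, 11]
10: 0x16 (blk 5, set 1) → VC-HIT  vc=[15, 9, 11]
11: 0x2c (blk 11, set 1) → VC-HIT  vc=[15, 9, 5]
12: 0x3f (blk 15, set 1) → VC-HIT  vc=[11, 9, 5]
13: 0x16 (blk 5, set 1) → VC-HIT  vc=[11, 9, 15]

VC = [11, 9, 15]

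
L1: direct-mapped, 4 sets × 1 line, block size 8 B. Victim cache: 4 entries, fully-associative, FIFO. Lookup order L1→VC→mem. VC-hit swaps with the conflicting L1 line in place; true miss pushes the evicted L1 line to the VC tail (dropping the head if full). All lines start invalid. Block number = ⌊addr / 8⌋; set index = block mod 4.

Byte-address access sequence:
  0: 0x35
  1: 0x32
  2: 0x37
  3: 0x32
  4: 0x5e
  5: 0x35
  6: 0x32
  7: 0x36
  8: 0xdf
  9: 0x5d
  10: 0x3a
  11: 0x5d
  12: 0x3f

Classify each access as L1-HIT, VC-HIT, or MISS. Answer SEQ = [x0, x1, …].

  [0] addr=0x35 blk=6 s=2: MISS | VC []
  [1] addr=0x32 blk=6 s=2: L1-HIT | VC []
  [2] addr=0x37 blk=6 s=2: L1-HIT | VC []
  [3] addr=0x32 blk=6 s=2: L1-HIT | VC []
  [4] addr=0x5e blk=11 s=3: MISS | VC []
  [5] addr=0x35 blk=6 s=2: L1-HIT | VC []
  [6] addr=0x32 blk=6 s=2: L1-HIT | VC []
  [7] addr=0x36 blk=6 s=2: L1-HIT | VC []
  [8] addr=0xdf blk=27 s=3: MISS | VC [11]
  [9] addr=0x5d blk=11 s=3: VC-HIT | VC [27]
  [10] addr=0x3a blk=7 s=3: MISS | VC [27, 11]
  [11] addr=0x5d blk=11 s=3: VC-HIT | VC [27, 7]
  [12] addr=0x3f blk=7 s=3: VC-HIT | VC [27, 11]

SEQ = [MISS, L1-HIT, L1-HIT, L1-HIT, MISS, L1-HIT, L1-HIT, L1-HIT, MISS, VC-HIT, MISS, VC-HIT, VC-HIT]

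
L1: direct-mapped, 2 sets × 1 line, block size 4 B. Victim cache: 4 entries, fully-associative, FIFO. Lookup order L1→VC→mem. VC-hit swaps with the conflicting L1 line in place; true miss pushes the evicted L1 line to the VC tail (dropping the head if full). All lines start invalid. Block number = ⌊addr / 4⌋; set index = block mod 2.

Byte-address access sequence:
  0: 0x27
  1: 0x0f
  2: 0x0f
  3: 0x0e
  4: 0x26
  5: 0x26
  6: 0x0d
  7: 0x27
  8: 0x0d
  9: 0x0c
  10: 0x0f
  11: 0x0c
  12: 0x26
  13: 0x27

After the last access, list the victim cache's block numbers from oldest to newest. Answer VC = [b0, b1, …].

VC = [3]

0: 0x27 (blk 9, set 1) → MISS  vc=[]
1: 0xf (blk 3, set 1) → MISS  vc=[9]
2: 0xf (blk 3, set 1) → L1-HIT  vc=[9]
3: 0xe (blk 3, set 1) → L1-HIT  vc=[9]
4: 0x26 (blk 9, set 1) → VC-HIT  vc=[3]
5: 0x26 (blk 9, set 1) → L1-HIT  vc=[3]
6: 0xd (blk 3, set 1) → VC-HIT  vc=[9]
7: 0x27 (blk 9, set 1) → VC-HIT  vc=[3]
8: 0xd (blk 3, set 1) → VC-HIT  vc=[9]
9: 0xc (blk 3, set 1) → L1-HIT  vc=[9]
10: 0xf (blk 3, set 1) → L1-HIT  vc=[9]
11: 0xc (blk 3, set 1) → L1-HIT  vc=[9]
12: 0x26 (blk 9, set 1) → VC-HIT  vc=[3]
13: 0x27 (blk 9, set 1) → L1-HIT  vc=[3]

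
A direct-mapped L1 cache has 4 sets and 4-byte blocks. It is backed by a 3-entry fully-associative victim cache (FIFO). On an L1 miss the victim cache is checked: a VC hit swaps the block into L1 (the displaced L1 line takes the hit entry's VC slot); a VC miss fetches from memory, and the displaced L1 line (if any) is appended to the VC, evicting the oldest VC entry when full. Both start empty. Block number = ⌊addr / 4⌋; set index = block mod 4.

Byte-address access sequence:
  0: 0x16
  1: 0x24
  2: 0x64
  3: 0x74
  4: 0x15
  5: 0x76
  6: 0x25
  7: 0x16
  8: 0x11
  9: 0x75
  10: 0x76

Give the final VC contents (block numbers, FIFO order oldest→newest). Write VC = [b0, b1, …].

VC = [9, 5, 25]

0: 0x16 (blk 5, set 1) → MISS  vc=[]
1: 0x24 (blk 9, set 1) → MISS  vc=[5]
2: 0x64 (blk 25, set 1) → MISS  vc=[5, 9]
3: 0x74 (blk 29, set 1) → MISS  vc=[5, 9, 25]
4: 0x15 (blk 5, set 1) → VC-HIT  vc=[29, 9, 25]
5: 0x76 (blk 29, set 1) → VC-HIT  vc=[5, 9, 25]
6: 0x25 (blk 9, set 1) → VC-HIT  vc=[5, 29, 25]
7: 0x16 (blk 5, set 1) → VC-HIT  vc=[9, 29, 25]
8: 0x11 (blk 4, set 0) → MISS  vc=[9, 29, 25]
9: 0x75 (blk 29, set 1) → VC-HIT  vc=[9, 5, 25]
10: 0x76 (blk 29, set 1) → L1-HIT  vc=[9, 5, 25]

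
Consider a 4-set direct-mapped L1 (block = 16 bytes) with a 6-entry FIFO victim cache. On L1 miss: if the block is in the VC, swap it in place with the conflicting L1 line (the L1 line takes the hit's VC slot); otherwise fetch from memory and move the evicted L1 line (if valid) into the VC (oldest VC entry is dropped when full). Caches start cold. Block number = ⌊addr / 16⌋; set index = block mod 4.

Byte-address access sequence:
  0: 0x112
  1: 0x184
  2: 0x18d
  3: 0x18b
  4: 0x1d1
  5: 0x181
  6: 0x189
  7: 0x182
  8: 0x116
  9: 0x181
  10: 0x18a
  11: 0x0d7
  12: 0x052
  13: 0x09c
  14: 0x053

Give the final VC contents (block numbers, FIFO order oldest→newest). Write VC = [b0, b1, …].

  [0] addr=0x112 blk=17 s=1: MISS | VC []
  [1] addr=0x184 blk=24 s=0: MISS | VC []
  [2] addr=0x18d blk=24 s=0: L1-HIT | VC []
  [3] addr=0x18b blk=24 s=0: L1-HIT | VC []
  [4] addr=0x1d1 blk=29 s=1: MISS | VC [17]
  [5] addr=0x181 blk=24 s=0: L1-HIT | VC [17]
  [6] addr=0x189 blk=24 s=0: L1-HIT | VC [17]
  [7] addr=0x182 blk=24 s=0: L1-HIT | VC [17]
  [8] addr=0x116 blk=17 s=1: VC-HIT | VC [29]
  [9] addr=0x181 blk=24 s=0: L1-HIT | VC [29]
  [10] addr=0x18a blk=24 s=0: L1-HIT | VC [29]
  [11] addr=0xd7 blk=13 s=1: MISS | VC [29, 17]
  [12] addr=0x52 blk=5 s=1: MISS | VC [29, 17, 13]
  [13] addr=0x9c blk=9 s=1: MISS | VC [29, 17, 13, 5]
  [14] addr=0x53 blk=5 s=1: VC-HIT | VC [29, 17, 13, 9]

VC = [29, 17, 13, 9]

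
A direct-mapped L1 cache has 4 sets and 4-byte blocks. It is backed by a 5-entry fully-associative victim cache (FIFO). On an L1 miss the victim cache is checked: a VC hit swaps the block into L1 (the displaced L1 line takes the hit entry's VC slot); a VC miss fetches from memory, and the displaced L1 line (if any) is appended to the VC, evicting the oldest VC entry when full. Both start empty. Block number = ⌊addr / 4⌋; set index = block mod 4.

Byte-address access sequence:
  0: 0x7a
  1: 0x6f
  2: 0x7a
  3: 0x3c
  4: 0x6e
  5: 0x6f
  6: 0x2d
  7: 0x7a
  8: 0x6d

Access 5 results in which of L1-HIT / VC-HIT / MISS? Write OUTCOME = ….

0: 0x7a (blk 30, set 2) → MISS  vc=[]
1: 0x6f (blk 27, set 3) → MISS  vc=[]
2: 0x7a (blk 30, set 2) → L1-HIT  vc=[]
3: 0x3c (blk 15, set 3) → MISS  vc=[27]
4: 0x6e (blk 27, set 3) → VC-HIT  vc=[15]
5: 0x6f (blk 27, set 3) → L1-HIT  vc=[15]
6: 0x2d (blk 11, set 3) → MISS  vc=[15, 27]
7: 0x7a (blk 30, set 2) → L1-HIT  vc=[15, 27]
8: 0x6d (blk 27, set 3) → VC-HIT  vc=[15, 11]

OUTCOME = L1-HIT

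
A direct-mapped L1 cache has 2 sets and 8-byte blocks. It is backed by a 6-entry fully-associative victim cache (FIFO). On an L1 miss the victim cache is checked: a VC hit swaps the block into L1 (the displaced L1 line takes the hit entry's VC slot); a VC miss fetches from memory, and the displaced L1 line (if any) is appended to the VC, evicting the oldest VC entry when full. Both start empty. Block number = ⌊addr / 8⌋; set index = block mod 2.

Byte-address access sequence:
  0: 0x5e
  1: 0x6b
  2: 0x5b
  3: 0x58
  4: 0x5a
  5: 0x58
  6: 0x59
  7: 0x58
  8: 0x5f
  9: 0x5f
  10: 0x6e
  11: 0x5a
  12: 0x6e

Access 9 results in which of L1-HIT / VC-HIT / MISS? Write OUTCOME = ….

OUTCOME = L1-HIT

#0 0x5e→b11/s1 MISS; vc=[]
#1 0x6b→b13/s1 MISS; vc=[11]
#2 0x5b→b11/s1 VC-HIT; vc=[13]
#3 0x58→b11/s1 L1-HIT; vc=[13]
#4 0x5a→b11/s1 L1-HIT; vc=[13]
#5 0x58→b11/s1 L1-HIT; vc=[13]
#6 0x59→b11/s1 L1-HIT; vc=[13]
#7 0x58→b11/s1 L1-HIT; vc=[13]
#8 0x5f→b11/s1 L1-HIT; vc=[13]
#9 0x5f→b11/s1 L1-HIT; vc=[13]
#10 0x6e→b13/s1 VC-HIT; vc=[11]
#11 0x5a→b11/s1 VC-HIT; vc=[13]
#12 0x6e→b13/s1 VC-HIT; vc=[11]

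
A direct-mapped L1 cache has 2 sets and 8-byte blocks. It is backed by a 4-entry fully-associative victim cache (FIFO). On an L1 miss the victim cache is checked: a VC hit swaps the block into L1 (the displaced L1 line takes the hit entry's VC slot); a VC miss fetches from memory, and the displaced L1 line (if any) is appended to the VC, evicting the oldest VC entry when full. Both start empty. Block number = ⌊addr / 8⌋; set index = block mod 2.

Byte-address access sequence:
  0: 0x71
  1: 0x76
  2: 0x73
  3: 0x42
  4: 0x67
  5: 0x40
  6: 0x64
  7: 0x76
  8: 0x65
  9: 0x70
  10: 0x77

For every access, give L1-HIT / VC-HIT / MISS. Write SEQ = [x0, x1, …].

0: 0x71 (blk 14, set 0) → MISS  vc=[]
1: 0x76 (blk 14, set 0) → L1-HIT  vc=[]
2: 0x73 (blk 14, set 0) → L1-HIT  vc=[]
3: 0x42 (blk 8, set 0) → MISS  vc=[14]
4: 0x67 (blk 12, set 0) → MISS  vc=[14, 8]
5: 0x40 (blk 8, set 0) → VC-HIT  vc=[14, 12]
6: 0x64 (blk 12, set 0) → VC-HIT  vc=[14, 8]
7: 0x76 (blk 14, set 0) → VC-HIT  vc=[12, 8]
8: 0x65 (blk 12, set 0) → VC-HIT  vc=[14, 8]
9: 0x70 (blk 14, set 0) → VC-HIT  vc=[12, 8]
10: 0x77 (blk 14, set 0) → L1-HIT  vc=[12, 8]

SEQ = [MISS, L1-HIT, L1-HIT, MISS, MISS, VC-HIT, VC-HIT, VC-HIT, VC-HIT, VC-HIT, L1-HIT]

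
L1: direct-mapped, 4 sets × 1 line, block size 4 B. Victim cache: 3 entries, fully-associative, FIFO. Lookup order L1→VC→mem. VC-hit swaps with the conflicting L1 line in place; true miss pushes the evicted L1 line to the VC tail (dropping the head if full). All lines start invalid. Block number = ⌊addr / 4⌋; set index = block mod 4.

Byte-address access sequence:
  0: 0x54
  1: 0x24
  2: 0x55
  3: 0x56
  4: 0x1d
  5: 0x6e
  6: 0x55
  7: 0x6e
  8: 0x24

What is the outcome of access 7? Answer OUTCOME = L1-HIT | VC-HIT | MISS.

#0 0x54→b21/s1 MISS; vc=[]
#1 0x24→b9/s1 MISS; vc=[21]
#2 0x55→b21/s1 VC-HIT; vc=[9]
#3 0x56→b21/s1 L1-HIT; vc=[9]
#4 0x1d→b7/s3 MISS; vc=[9]
#5 0x6e→b27/s3 MISS; vc=[9,7]
#6 0x55→b21/s1 L1-HIT; vc=[9,7]
#7 0x6e→b27/s3 L1-HIT; vc=[9,7]
#8 0x24→b9/s1 VC-HIT; vc=[21,7]

OUTCOME = L1-HIT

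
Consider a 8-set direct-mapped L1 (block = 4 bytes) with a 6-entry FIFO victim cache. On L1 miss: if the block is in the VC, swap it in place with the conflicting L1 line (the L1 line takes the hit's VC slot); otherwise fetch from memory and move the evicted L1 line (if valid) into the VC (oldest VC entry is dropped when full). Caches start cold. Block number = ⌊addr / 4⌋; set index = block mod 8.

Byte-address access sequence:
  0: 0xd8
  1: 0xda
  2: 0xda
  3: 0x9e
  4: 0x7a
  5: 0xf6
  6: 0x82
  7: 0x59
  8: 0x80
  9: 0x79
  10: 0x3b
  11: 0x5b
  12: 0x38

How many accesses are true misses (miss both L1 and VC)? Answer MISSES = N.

MISSES = 7

#0 0xd8→b54/s6 MISS; vc=[]
#1 0xda→b54/s6 L1-HIT; vc=[]
#2 0xda→b54/s6 L1-HIT; vc=[]
#3 0x9e→b39/s7 MISS; vc=[]
#4 0x7a→b30/s6 MISS; vc=[54]
#5 0xf6→b61/s5 MISS; vc=[54]
#6 0x82→b32/s0 MISS; vc=[54]
#7 0x59→b22/s6 MISS; vc=[54,30]
#8 0x80→b32/s0 L1-HIT; vc=[54,30]
#9 0x79→b30/s6 VC-HIT; vc=[54,22]
#10 0x3b→b14/s6 MISS; vc=[54,22,30]
#11 0x5b→b22/s6 VC-HIT; vc=[54,14,30]
#12 0x38→b14/s6 VC-HIT; vc=[54,22,30]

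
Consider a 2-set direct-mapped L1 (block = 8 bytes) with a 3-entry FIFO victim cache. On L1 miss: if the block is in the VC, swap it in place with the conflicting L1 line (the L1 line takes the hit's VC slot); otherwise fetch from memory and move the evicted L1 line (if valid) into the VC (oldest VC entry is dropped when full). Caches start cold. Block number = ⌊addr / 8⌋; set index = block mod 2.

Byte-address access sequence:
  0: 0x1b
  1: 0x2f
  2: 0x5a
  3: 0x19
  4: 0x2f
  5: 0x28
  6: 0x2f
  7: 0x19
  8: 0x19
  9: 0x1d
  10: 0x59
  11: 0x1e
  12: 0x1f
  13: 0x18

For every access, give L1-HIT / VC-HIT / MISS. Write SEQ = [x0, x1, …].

#0 0x1b→b3/s1 MISS; vc=[]
#1 0x2f→b5/s1 MISS; vc=[3]
#2 0x5a→b11/s1 MISS; vc=[3,5]
#3 0x19→b3/s1 VC-HIT; vc=[11,5]
#4 0x2f→b5/s1 VC-HIT; vc=[11,3]
#5 0x28→b5/s1 L1-HIT; vc=[11,3]
#6 0x2f→b5/s1 L1-HIT; vc=[11,3]
#7 0x19→b3/s1 VC-HIT; vc=[11,5]
#8 0x19→b3/s1 L1-HIT; vc=[11,5]
#9 0x1d→b3/s1 L1-HIT; vc=[11,5]
#10 0x59→b11/s1 VC-HIT; vc=[3,5]
#11 0x1e→b3/s1 VC-HIT; vc=[11,5]
#12 0x1f→b3/s1 L1-HIT; vc=[11,5]
#13 0x18→b3/s1 L1-HIT; vc=[11,5]

SEQ = [MISS, MISS, MISS, VC-HIT, VC-HIT, L1-HIT, L1-HIT, VC-HIT, L1-HIT, L1-HIT, VC-HIT, VC-HIT, L1-HIT, L1-HIT]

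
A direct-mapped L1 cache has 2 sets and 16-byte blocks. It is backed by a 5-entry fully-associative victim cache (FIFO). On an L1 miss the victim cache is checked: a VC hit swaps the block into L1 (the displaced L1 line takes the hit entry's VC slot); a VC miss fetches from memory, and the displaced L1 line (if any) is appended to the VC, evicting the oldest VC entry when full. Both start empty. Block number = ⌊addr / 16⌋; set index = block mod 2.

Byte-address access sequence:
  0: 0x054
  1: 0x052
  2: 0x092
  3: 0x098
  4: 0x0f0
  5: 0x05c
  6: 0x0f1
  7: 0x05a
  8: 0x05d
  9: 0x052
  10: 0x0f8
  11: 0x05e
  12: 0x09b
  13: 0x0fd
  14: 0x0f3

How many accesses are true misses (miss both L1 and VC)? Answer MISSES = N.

0: 0x54 (blk 5, set 1) → MISS  vc=[]
1: 0x52 (blk 5, set 1) → L1-HIT  vc=[]
2: 0x92 (blk 9, set 1) → MISS  vc=[5]
3: 0x98 (blk 9, set 1) → L1-HIT  vc=[5]
4: 0xf0 (blk 15, set 1) → MISS  vc=[5, 9]
5: 0x5c (blk 5, set 1) → VC-HIT  vc=[15, 9]
6: 0xf1 (blk 15, set 1) → VC-HIT  vc=[5, 9]
7: 0x5a (blk 5, set 1) → VC-HIT  vc=[15, 9]
8: 0x5d (blk 5, set 1) → L1-HIT  vc=[15, 9]
9: 0x52 (blk 5, set 1) → L1-HIT  vc=[15, 9]
10: 0xf8 (blk 15, set 1) → VC-HIT  vc=[5, 9]
11: 0x5e (blk 5, set 1) → VC-HIT  vc=[15, 9]
12: 0x9b (blk 9, set 1) → VC-HIT  vc=[15, 5]
13: 0xfd (blk 15, set 1) → VC-HIT  vc=[9, 5]
14: 0xf3 (blk 15, set 1) → L1-HIT  vc=[9, 5]

MISSES = 3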